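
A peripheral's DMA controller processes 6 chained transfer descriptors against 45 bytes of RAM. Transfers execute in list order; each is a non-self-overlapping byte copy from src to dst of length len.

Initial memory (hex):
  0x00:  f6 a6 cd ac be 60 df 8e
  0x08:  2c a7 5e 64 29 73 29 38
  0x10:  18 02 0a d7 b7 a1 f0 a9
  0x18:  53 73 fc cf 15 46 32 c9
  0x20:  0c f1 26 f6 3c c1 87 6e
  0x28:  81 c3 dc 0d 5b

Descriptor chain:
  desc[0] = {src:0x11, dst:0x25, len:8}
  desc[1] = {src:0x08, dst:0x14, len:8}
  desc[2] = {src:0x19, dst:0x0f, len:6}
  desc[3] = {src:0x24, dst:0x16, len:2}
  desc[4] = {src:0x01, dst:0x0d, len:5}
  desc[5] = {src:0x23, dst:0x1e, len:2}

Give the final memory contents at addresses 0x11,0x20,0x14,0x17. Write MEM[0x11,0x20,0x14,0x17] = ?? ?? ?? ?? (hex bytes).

  after D0: wrote 8B at 0x25 = 020ad7b7a1f0a953
  after D1: wrote 8B at 0x14 = 2ca75e6429732938
  after D2: wrote 6B at 0x0f = 732938154632
  after D3: wrote 2B at 0x16 = 3c02
  after D4: wrote 5B at 0x0d = a6cdacbe60
  after D5: wrote 2B at 0x1e = f63c
query mem[0x11]=0x60, mem[0x20]=0x0c, mem[0x14]=0x32, mem[0x17]=0x02

MEM[0x11,0x20,0x14,0x17] = 60 0c 32 02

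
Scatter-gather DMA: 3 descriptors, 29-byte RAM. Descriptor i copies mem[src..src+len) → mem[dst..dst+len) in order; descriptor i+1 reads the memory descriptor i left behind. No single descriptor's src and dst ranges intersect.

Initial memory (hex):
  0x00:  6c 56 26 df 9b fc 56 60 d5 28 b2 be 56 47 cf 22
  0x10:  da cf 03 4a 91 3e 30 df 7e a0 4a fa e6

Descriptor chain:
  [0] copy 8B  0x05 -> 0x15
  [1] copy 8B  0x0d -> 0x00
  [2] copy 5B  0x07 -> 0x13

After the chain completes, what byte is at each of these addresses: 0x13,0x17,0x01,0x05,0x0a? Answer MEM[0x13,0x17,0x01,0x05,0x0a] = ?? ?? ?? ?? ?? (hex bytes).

MEM[0x13,0x17,0x01,0x05,0x0a] = 91 be cf 03 b2

[0] 0x05->0x15 len=8 : fc 56 60 d5 28 b2 be 56
[1] 0x0d->0x00 len=8 : 47 cf 22 da cf 03 4a 91
[2] 0x07->0x13 len=5 : 91 d5 28 b2 be
query mem[0x13]=0x91, mem[0x17]=0xbe, mem[0x01]=0xcf, mem[0x05]=0x03, mem[0x0a]=0xb2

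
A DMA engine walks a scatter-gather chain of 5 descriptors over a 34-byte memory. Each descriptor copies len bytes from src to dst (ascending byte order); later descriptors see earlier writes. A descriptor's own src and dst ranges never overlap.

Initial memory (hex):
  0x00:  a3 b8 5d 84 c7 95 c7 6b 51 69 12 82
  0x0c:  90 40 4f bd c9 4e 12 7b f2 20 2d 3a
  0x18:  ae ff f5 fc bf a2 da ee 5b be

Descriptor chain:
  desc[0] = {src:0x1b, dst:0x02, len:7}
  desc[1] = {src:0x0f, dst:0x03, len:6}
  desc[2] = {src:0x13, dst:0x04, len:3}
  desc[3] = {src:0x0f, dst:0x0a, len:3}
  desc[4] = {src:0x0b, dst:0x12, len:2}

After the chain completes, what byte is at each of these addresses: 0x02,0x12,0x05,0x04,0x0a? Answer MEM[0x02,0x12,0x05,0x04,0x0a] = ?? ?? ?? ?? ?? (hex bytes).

MEM[0x02,0x12,0x05,0x04,0x0a] = fc c9 f2 7b bd

#0 dst[0x02+7] := {0xfc,0xbf,0xa2,0xda,0xee,0x5b,0xbe}
#1 dst[0x03+6] := {0xbd,0xc9,0x4e,0x12,0x7b,0xf2}
#2 dst[0x04+3] := {0x7b,0xf2,0x20}
#3 dst[0x0a+3] := {0xbd,0xc9,0x4e}
#4 dst[0x12+2] := {0xc9,0x4e}
query mem[0x02]=0xfc, mem[0x12]=0xc9, mem[0x05]=0xf2, mem[0x04]=0x7b, mem[0x0a]=0xbd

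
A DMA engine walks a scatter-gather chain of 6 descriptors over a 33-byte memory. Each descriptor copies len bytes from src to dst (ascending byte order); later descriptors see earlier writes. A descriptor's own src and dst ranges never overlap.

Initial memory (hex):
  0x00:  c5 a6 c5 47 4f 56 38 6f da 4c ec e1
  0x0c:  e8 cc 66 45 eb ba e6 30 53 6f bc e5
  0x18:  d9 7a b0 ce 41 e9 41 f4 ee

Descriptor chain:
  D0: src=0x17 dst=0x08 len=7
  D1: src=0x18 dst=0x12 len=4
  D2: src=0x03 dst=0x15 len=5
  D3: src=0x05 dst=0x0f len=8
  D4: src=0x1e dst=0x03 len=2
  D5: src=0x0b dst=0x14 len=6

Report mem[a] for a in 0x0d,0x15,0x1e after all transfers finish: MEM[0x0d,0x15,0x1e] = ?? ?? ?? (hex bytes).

[0] 0x17->0x08 len=7 : e5 d9 7a b0 ce 41 e9
[1] 0x18->0x12 len=4 : d9 7a b0 ce
[2] 0x03->0x15 len=5 : 47 4f 56 38 6f
[3] 0x05->0x0f len=8 : 56 38 6f e5 d9 7a b0 ce
[4] 0x1e->0x03 len=2 : 41 f4
[5] 0x0b->0x14 len=6 : b0 ce 41 e9 56 38
query mem[0x0d]=0x41, mem[0x15]=0xce, mem[0x1e]=0x41

MEM[0x0d,0x15,0x1e] = 41 ce 41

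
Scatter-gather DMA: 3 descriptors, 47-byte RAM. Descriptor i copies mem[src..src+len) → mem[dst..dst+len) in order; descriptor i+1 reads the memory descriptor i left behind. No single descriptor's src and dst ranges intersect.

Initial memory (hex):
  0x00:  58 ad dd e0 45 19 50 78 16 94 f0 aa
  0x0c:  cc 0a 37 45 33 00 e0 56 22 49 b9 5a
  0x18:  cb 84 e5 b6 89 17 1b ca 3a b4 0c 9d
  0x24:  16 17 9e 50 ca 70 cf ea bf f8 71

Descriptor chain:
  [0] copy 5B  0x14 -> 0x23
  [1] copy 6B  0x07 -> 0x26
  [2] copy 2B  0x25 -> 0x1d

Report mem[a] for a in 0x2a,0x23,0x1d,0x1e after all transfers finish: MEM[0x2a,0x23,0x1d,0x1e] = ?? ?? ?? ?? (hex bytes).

MEM[0x2a,0x23,0x1d,0x1e] = aa 22 b9 78

D0: mem[0x23..0x27] <- [22 49 b9 5a cb]
D1: mem[0x26..0x2b] <- [78 16 94 f0 aa cc]
D2: mem[0x1d..0x1e] <- [b9 78]
query mem[0x2a]=0xaa, mem[0x23]=0x22, mem[0x1d]=0xb9, mem[0x1e]=0x78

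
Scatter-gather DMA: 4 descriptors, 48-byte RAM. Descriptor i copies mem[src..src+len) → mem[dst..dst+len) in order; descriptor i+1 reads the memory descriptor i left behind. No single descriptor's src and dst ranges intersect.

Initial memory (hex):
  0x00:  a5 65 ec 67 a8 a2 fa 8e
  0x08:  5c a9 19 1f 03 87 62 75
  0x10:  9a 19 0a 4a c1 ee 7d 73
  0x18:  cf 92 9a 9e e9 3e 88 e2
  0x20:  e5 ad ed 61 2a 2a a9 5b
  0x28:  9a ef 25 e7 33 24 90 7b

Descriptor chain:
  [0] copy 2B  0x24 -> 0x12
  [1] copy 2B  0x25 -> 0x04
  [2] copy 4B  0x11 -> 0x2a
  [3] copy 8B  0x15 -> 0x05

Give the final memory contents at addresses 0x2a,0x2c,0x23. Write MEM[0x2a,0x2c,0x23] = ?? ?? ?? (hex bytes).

  after D0: wrote 2B at 0x12 = 2a2a
  after D1: wrote 2B at 0x04 = 2aa9
  after D2: wrote 4B at 0x2a = 192a2ac1
  after D3: wrote 8B at 0x05 = ee7d73cf929a9ee9
query mem[0x2a]=0x19, mem[0x2c]=0x2a, mem[0x23]=0x61

MEM[0x2a,0x2c,0x23] = 19 2a 61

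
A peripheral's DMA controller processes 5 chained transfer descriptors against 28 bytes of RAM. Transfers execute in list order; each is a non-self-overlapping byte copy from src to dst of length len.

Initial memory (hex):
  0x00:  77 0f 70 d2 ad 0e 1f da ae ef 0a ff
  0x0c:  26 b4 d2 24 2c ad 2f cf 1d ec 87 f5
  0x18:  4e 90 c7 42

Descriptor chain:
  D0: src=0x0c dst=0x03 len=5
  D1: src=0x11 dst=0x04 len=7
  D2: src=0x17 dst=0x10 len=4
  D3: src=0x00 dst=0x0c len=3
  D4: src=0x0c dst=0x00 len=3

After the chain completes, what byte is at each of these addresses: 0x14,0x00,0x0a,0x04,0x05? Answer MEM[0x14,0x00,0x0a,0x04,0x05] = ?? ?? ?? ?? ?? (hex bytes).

D0: mem[0x03..0x07] <- [26 b4 d2 24 2c]
D1: mem[0x04..0x0a] <- [ad 2f cf 1d ec 87 f5]
D2: mem[0x10..0x13] <- [f5 4e 90 c7]
D3: mem[0x0c..0x0e] <- [77 0f 70]
D4: mem[0x00..0x02] <- [77 0f 70]
query mem[0x14]=0x1d, mem[0x00]=0x77, mem[0x0a]=0xf5, mem[0x04]=0xad, mem[0x05]=0x2f

MEM[0x14,0x00,0x0a,0x04,0x05] = 1d 77 f5 ad 2f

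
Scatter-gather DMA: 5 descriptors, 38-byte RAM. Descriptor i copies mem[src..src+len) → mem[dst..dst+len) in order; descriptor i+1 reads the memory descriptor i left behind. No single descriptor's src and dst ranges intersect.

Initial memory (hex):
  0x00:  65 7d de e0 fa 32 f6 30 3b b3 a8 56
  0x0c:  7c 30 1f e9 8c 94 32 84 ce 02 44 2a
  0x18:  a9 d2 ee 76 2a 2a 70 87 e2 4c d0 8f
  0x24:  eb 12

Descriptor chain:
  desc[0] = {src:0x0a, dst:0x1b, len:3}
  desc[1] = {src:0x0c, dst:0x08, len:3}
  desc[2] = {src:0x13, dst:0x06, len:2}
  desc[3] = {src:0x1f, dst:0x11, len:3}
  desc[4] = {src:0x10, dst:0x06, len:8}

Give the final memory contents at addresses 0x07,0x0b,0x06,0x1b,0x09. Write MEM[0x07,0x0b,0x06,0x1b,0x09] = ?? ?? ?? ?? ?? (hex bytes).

D0: mem[0x1b..0x1d] <- [a8 56 7c]
D1: mem[0x08..0x0a] <- [7c 30 1f]
D2: mem[0x06..0x07] <- [84 ce]
D3: mem[0x11..0x13] <- [87 e2 4c]
D4: mem[0x06..0x0d] <- [8c 87 e2 4c ce 02 44 2a]
query mem[0x07]=0x87, mem[0x0b]=0x02, mem[0x06]=0x8c, mem[0x1b]=0xa8, mem[0x09]=0x4c

MEM[0x07,0x0b,0x06,0x1b,0x09] = 87 02 8c a8 4c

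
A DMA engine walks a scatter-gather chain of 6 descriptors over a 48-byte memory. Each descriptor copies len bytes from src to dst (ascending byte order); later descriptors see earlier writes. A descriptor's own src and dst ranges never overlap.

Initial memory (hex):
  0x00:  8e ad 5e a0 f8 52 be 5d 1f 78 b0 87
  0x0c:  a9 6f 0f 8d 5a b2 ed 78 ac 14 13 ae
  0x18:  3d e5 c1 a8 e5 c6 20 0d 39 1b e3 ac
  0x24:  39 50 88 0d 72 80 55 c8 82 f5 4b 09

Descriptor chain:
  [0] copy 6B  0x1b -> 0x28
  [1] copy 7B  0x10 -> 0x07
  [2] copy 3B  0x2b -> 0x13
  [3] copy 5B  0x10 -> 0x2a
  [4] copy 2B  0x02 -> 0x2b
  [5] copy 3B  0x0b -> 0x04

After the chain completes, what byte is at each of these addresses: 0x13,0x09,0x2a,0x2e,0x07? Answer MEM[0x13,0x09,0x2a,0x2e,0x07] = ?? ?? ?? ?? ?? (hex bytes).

[0] 0x1b->0x28 len=6 : a8 e5 c6 20 0d 39
[1] 0x10->0x07 len=7 : 5a b2 ed 78 ac 14 13
[2] 0x2b->0x13 len=3 : 20 0d 39
[3] 0x10->0x2a len=5 : 5a b2 ed 20 0d
[4] 0x02->0x2b len=2 : 5e a0
[5] 0x0b->0x04 len=3 : ac 14 13
query mem[0x13]=0x20, mem[0x09]=0xed, mem[0x2a]=0x5a, mem[0x2e]=0x0d, mem[0x07]=0x5a

MEM[0x13,0x09,0x2a,0x2e,0x07] = 20 ed 5a 0d 5a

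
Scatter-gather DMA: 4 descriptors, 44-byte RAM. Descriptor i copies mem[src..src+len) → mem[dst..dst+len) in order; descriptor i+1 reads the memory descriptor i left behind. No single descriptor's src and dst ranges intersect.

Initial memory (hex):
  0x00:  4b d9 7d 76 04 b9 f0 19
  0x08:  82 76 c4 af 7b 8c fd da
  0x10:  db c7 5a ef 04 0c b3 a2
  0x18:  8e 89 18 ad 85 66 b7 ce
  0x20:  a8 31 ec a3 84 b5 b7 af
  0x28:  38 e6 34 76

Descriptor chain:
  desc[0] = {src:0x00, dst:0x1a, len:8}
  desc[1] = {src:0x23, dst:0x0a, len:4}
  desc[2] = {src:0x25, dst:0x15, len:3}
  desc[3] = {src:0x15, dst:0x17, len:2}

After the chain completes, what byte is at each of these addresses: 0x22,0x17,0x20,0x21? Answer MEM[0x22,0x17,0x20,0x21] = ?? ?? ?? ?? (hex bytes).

MEM[0x22,0x17,0x20,0x21] = ec b5 f0 19

D0: mem[0x1a..0x21] <- [4b d9 7d 76 04 b9 f0 19]
D1: mem[0x0a..0x0d] <- [a3 84 b5 b7]
D2: mem[0x15..0x17] <- [b5 b7 af]
D3: mem[0x17..0x18] <- [b5 b7]
query mem[0x22]=0xec, mem[0x17]=0xb5, mem[0x20]=0xf0, mem[0x21]=0x19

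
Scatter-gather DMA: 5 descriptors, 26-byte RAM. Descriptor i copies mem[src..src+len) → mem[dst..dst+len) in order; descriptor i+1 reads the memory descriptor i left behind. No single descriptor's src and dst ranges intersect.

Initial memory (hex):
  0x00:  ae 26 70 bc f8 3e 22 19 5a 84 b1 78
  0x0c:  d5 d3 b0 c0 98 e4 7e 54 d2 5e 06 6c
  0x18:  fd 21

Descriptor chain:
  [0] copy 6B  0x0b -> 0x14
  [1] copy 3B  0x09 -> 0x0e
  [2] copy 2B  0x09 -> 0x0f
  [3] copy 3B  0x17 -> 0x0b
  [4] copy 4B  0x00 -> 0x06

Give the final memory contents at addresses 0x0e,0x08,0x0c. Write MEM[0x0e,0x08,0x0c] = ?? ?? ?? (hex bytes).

  after D0: wrote 6B at 0x14 = 78d5d3b0c098
  after D1: wrote 3B at 0x0e = 84b178
  after D2: wrote 2B at 0x0f = 84b1
  after D3: wrote 3B at 0x0b = b0c098
  after D4: wrote 4B at 0x06 = ae2670bc
query mem[0x0e]=0x84, mem[0x08]=0x70, mem[0x0c]=0xc0

MEM[0x0e,0x08,0x0c] = 84 70 c0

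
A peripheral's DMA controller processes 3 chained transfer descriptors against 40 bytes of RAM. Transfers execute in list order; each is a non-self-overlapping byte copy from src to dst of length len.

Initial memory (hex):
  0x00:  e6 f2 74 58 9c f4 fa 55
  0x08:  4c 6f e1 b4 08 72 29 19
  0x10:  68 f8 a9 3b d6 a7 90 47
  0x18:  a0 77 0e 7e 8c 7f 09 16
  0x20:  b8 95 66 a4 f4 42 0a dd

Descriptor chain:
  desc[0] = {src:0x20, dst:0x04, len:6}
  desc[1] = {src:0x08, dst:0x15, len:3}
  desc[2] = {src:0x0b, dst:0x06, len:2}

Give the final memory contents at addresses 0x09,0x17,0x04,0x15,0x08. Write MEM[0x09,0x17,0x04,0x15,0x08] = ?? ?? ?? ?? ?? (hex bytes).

MEM[0x09,0x17,0x04,0x15,0x08] = 42 e1 b8 f4 f4

D0: mem[0x04..0x09] <- [b8 95 66 a4 f4 42]
D1: mem[0x15..0x17] <- [f4 42 e1]
D2: mem[0x06..0x07] <- [b4 08]
query mem[0x09]=0x42, mem[0x17]=0xe1, mem[0x04]=0xb8, mem[0x15]=0xf4, mem[0x08]=0xf4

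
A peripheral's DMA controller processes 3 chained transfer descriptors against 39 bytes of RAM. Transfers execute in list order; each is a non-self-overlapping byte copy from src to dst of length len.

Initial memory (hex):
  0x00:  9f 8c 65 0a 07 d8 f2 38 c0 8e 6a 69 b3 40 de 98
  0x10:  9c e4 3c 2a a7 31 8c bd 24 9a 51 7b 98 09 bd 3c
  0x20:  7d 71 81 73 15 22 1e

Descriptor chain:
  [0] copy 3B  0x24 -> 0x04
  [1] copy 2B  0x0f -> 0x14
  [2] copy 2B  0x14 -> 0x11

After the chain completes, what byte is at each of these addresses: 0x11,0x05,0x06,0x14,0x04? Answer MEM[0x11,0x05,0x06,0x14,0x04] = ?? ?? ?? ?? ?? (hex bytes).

  after D0: wrote 3B at 0x04 = 15221e
  after D1: wrote 2B at 0x14 = 989c
  after D2: wrote 2B at 0x11 = 989c
query mem[0x11]=0x98, mem[0x05]=0x22, mem[0x06]=0x1e, mem[0x14]=0x98, mem[0x04]=0x15

MEM[0x11,0x05,0x06,0x14,0x04] = 98 22 1e 98 15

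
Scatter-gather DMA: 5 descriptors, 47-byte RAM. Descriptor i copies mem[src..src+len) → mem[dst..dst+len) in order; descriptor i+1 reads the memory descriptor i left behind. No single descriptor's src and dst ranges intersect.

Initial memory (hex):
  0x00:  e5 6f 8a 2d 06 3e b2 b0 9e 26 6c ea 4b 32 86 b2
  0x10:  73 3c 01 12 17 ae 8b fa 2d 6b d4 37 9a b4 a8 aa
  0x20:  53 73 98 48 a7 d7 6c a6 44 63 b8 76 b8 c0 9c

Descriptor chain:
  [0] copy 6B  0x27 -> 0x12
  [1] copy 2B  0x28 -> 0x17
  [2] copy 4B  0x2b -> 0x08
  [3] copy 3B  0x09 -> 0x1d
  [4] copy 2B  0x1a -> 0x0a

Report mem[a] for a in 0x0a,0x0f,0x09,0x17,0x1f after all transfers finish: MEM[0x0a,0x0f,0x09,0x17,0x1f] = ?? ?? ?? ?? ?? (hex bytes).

MEM[0x0a,0x0f,0x09,0x17,0x1f] = d4 b2 b8 44 9c

[0] 0x27->0x12 len=6 : a6 44 63 b8 76 b8
[1] 0x28->0x17 len=2 : 44 63
[2] 0x2b->0x08 len=4 : 76 b8 c0 9c
[3] 0x09->0x1d len=3 : b8 c0 9c
[4] 0x1a->0x0a len=2 : d4 37
query mem[0x0a]=0xd4, mem[0x0f]=0xb2, mem[0x09]=0xb8, mem[0x17]=0x44, mem[0x1f]=0x9c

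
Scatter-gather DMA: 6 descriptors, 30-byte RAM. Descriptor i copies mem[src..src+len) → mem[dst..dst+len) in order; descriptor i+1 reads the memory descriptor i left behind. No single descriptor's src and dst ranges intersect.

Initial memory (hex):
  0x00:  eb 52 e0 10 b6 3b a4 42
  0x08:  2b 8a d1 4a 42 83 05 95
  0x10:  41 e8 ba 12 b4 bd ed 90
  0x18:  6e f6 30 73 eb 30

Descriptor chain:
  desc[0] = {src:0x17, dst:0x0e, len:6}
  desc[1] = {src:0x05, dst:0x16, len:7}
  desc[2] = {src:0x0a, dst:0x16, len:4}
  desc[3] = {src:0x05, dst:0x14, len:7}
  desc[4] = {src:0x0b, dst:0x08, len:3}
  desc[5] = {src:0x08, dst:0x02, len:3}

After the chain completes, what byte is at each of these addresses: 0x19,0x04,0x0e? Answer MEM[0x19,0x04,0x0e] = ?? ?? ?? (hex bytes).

MEM[0x19,0x04,0x0e] = d1 83 90

  after D0: wrote 6B at 0x0e = 906ef63073eb
  after D1: wrote 7B at 0x16 = 3ba4422b8ad14a
  after D2: wrote 4B at 0x16 = d14a4283
  after D3: wrote 7B at 0x14 = 3ba4422b8ad14a
  after D4: wrote 3B at 0x08 = 4a4283
  after D5: wrote 3B at 0x02 = 4a4283
query mem[0x19]=0xd1, mem[0x04]=0x83, mem[0x0e]=0x90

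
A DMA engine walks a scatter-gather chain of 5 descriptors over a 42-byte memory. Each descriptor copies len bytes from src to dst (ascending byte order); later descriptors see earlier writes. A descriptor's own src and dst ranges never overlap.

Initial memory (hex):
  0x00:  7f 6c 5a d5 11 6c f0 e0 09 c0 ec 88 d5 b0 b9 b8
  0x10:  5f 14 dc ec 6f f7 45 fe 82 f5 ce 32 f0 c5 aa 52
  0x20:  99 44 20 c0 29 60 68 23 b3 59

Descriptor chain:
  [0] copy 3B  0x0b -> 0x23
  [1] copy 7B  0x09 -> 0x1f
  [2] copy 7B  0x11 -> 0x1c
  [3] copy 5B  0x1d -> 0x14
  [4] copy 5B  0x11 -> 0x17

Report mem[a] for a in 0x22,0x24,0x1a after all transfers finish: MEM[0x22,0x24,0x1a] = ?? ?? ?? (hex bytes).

MEM[0x22,0x24,0x1a] = fe b9 dc

#0 dst[0x23+3] := {0x88,0xd5,0xb0}
#1 dst[0x1f+7] := {0xc0,0xec,0x88,0xd5,0xb0,0xb9,0xb8}
#2 dst[0x1c+7] := {0x14,0xdc,0xec,0x6f,0xf7,0x45,0xfe}
#3 dst[0x14+5] := {0xdc,0xec,0x6f,0xf7,0x45}
#4 dst[0x17+5] := {0x14,0xdc,0xec,0xdc,0xec}
query mem[0x22]=0xfe, mem[0x24]=0xb9, mem[0x1a]=0xdc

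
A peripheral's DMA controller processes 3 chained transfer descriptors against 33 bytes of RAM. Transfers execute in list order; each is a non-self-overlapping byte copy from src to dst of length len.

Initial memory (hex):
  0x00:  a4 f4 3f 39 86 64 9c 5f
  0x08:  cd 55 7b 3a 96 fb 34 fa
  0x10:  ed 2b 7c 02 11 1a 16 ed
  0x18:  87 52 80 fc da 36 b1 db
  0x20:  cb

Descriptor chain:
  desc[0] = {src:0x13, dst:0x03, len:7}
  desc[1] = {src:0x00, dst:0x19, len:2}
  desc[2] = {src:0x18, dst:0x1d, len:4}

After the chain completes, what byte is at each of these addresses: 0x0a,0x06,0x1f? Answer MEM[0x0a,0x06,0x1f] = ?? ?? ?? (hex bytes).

[0] 0x13->0x03 len=7 : 02 11 1a 16 ed 87 52
[1] 0x00->0x19 len=2 : a4 f4
[2] 0x18->0x1d len=4 : 87 a4 f4 fc
query mem[0x0a]=0x7b, mem[0x06]=0x16, mem[0x1f]=0xf4

MEM[0x0a,0x06,0x1f] = 7b 16 f4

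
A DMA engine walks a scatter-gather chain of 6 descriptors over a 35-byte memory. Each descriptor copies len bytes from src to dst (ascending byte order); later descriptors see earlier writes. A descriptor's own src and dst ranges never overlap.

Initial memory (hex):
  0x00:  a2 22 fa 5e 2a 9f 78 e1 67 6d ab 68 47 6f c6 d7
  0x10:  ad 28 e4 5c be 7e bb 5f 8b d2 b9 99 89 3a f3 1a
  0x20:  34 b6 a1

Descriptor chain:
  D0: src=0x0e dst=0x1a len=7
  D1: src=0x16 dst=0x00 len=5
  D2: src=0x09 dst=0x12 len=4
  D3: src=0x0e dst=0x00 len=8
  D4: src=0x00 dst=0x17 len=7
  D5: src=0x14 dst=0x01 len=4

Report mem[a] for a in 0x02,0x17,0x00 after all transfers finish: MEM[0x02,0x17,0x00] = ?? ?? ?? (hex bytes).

MEM[0x02,0x17,0x00] = 47 c6 c6

#0 dst[0x1a+7] := {0xc6,0xd7,0xad,0x28,0xe4,0x5c,0xbe}
#1 dst[0x00+5] := {0xbb,0x5f,0x8b,0xd2,0xc6}
#2 dst[0x12+4] := {0x6d,0xab,0x68,0x47}
#3 dst[0x00+8] := {0xc6,0xd7,0xad,0x28,0x6d,0xab,0x68,0x47}
#4 dst[0x17+7] := {0xc6,0xd7,0xad,0x28,0x6d,0xab,0x68}
#5 dst[0x01+4] := {0x68,0x47,0xbb,0xc6}
query mem[0x02]=0x47, mem[0x17]=0xc6, mem[0x00]=0xc6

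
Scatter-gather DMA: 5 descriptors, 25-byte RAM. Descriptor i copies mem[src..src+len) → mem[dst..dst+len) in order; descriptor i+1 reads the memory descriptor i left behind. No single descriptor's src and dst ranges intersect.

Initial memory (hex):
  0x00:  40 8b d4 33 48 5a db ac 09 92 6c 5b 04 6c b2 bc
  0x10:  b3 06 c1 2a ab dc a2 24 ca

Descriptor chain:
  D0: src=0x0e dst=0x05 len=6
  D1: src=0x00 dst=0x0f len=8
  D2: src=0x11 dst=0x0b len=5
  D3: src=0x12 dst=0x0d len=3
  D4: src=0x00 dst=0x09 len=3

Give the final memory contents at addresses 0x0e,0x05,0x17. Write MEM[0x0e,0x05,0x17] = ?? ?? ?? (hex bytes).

D0: mem[0x05..0x0a] <- [b2 bc b3 06 c1 2a]
D1: mem[0x0f..0x16] <- [40 8b d4 33 48 b2 bc b3]
D2: mem[0x0b..0x0f] <- [d4 33 48 b2 bc]
D3: mem[0x0d..0x0f] <- [33 48 b2]
D4: mem[0x09..0x0b] <- [40 8b d4]
query mem[0x0e]=0x48, mem[0x05]=0xb2, mem[0x17]=0x24

MEM[0x0e,0x05,0x17] = 48 b2 24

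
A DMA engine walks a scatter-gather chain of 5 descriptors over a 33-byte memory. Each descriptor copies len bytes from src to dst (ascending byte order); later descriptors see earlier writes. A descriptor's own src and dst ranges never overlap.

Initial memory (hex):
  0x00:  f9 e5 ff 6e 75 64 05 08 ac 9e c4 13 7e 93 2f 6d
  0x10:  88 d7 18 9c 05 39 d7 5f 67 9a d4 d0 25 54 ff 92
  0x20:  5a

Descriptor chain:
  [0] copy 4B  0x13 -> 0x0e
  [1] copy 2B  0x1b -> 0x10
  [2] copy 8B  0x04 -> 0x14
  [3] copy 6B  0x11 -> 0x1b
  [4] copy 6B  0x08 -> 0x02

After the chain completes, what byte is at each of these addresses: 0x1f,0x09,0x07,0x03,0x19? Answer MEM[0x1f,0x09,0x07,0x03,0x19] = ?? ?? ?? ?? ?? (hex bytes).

MEM[0x1f,0x09,0x07,0x03,0x19] = 64 9e 93 9e 9e

  after D0: wrote 4B at 0x0e = 9c0539d7
  after D1: wrote 2B at 0x10 = d025
  after D2: wrote 8B at 0x14 = 75640508ac9ec413
  after D3: wrote 6B at 0x1b = 25189c756405
  after D4: wrote 6B at 0x02 = ac9ec4137e93
query mem[0x1f]=0x64, mem[0x09]=0x9e, mem[0x07]=0x93, mem[0x03]=0x9e, mem[0x19]=0x9e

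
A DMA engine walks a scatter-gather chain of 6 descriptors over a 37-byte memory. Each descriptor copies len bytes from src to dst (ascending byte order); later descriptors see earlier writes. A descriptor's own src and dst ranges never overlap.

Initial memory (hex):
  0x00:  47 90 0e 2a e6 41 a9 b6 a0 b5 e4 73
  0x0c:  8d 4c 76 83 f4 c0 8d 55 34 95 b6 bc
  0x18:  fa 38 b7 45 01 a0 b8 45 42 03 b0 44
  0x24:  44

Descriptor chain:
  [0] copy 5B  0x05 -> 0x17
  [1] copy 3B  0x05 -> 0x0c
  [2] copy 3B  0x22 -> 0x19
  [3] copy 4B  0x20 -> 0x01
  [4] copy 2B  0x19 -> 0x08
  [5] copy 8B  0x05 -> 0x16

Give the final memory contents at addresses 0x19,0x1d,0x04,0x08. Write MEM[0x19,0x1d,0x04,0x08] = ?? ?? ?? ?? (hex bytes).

D0: mem[0x17..0x1b] <- [41 a9 b6 a0 b5]
D1: mem[0x0c..0x0e] <- [41 a9 b6]
D2: mem[0x19..0x1b] <- [b0 44 44]
D3: mem[0x01..0x04] <- [42 03 b0 44]
D4: mem[0x08..0x09] <- [b0 44]
D5: mem[0x16..0x1d] <- [41 a9 b6 b0 44 e4 73 41]
query mem[0x19]=0xb0, mem[0x1d]=0x41, mem[0x04]=0x44, mem[0x08]=0xb0

MEM[0x19,0x1d,0x04,0x08] = b0 41 44 b0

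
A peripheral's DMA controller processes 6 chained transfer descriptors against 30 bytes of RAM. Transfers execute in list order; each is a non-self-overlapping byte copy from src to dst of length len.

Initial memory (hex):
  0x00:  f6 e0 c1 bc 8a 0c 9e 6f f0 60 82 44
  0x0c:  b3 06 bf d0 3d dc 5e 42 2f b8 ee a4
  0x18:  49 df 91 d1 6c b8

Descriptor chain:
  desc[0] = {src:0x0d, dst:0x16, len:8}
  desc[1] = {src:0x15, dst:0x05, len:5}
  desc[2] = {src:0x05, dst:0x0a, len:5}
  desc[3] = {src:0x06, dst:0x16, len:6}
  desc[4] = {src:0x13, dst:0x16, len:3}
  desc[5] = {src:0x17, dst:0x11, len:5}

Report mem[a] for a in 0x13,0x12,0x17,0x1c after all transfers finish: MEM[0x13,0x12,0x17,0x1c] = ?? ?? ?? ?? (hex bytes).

#0 dst[0x16+8] := {0x06,0xbf,0xd0,0x3d,0xdc,0x5e,0x42,0x2f}
#1 dst[0x05+5] := {0xb8,0x06,0xbf,0xd0,0x3d}
#2 dst[0x0a+5] := {0xb8,0x06,0xbf,0xd0,0x3d}
#3 dst[0x16+6] := {0x06,0xbf,0xd0,0x3d,0xb8,0x06}
#4 dst[0x16+3] := {0x42,0x2f,0xb8}
#5 dst[0x11+5] := {0x2f,0xb8,0x3d,0xb8,0x06}
query mem[0x13]=0x3d, mem[0x12]=0xb8, mem[0x17]=0x2f, mem[0x1c]=0x42

MEM[0x13,0x12,0x17,0x1c] = 3d b8 2f 42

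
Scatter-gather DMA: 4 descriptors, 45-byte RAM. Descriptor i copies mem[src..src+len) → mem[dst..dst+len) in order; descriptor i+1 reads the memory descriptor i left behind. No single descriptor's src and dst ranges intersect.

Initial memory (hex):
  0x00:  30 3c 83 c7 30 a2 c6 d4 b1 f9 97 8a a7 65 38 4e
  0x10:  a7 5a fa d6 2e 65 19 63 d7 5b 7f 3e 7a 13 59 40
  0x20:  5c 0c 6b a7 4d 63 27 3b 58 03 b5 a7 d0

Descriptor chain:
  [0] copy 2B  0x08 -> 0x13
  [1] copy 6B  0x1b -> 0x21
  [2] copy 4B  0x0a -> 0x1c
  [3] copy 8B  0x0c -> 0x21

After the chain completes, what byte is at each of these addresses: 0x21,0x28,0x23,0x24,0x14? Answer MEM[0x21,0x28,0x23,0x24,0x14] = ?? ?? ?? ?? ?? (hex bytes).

MEM[0x21,0x28,0x23,0x24,0x14] = a7 b1 38 4e f9

#0 dst[0x13+2] := {0xb1,0xf9}
#1 dst[0x21+6] := {0x3e,0x7a,0x13,0x59,0x40,0x5c}
#2 dst[0x1c+4] := {0x97,0x8a,0xa7,0x65}
#3 dst[0x21+8] := {0xa7,0x65,0x38,0x4e,0xa7,0x5a,0xfa,0xb1}
query mem[0x21]=0xa7, mem[0x28]=0xb1, mem[0x23]=0x38, mem[0x24]=0x4e, mem[0x14]=0xf9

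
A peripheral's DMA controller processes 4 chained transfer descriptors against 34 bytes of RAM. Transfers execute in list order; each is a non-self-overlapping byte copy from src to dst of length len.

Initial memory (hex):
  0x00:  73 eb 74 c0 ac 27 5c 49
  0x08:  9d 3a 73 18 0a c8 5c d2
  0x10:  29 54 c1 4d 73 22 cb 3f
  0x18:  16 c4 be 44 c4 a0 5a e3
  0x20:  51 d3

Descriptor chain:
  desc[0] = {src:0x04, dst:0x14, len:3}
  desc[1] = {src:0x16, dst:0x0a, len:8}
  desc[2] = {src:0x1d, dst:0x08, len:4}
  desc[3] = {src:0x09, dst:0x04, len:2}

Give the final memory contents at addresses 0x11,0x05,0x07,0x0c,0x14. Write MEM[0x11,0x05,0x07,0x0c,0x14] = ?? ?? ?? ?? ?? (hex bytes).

MEM[0x11,0x05,0x07,0x0c,0x14] = a0 e3 49 16 ac

D0: mem[0x14..0x16] <- [ac 27 5c]
D1: mem[0x0a..0x11] <- [5c 3f 16 c4 be 44 c4 a0]
D2: mem[0x08..0x0b] <- [a0 5a e3 51]
D3: mem[0x04..0x05] <- [5a e3]
query mem[0x11]=0xa0, mem[0x05]=0xe3, mem[0x07]=0x49, mem[0x0c]=0x16, mem[0x14]=0xac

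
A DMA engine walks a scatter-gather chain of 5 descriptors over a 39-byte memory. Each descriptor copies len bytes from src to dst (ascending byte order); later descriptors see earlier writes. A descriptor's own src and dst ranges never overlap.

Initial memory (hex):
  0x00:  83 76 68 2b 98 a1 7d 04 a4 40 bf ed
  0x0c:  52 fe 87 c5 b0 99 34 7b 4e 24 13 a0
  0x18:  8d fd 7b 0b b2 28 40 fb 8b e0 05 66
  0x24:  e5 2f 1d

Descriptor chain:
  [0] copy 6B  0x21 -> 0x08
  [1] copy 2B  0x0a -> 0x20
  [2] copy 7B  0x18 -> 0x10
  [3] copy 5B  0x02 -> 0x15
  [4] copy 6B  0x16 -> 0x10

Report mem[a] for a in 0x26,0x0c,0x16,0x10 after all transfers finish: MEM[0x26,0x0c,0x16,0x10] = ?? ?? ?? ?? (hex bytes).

MEM[0x26,0x0c,0x16,0x10] = 1d 2f 2b 2b

#0 dst[0x08+6] := {0xe0,0x05,0x66,0xe5,0x2f,0x1d}
#1 dst[0x20+2] := {0x66,0xe5}
#2 dst[0x10+7] := {0x8d,0xfd,0x7b,0x0b,0xb2,0x28,0x40}
#3 dst[0x15+5] := {0x68,0x2b,0x98,0xa1,0x7d}
#4 dst[0x10+6] := {0x2b,0x98,0xa1,0x7d,0x7b,0x0b}
query mem[0x26]=0x1d, mem[0x0c]=0x2f, mem[0x16]=0x2b, mem[0x10]=0x2b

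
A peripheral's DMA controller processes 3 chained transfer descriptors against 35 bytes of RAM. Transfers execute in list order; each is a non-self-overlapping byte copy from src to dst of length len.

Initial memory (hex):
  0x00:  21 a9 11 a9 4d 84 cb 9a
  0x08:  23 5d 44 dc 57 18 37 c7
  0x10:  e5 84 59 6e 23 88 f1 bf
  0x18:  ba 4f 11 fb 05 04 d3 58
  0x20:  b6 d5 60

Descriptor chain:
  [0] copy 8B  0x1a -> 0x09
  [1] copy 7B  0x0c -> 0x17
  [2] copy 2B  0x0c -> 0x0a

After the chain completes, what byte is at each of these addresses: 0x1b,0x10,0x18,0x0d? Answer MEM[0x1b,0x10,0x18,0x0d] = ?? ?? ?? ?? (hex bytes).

MEM[0x1b,0x10,0x18,0x0d] = d5 d5 d3 d3

D0: mem[0x09..0x10] <- [11 fb 05 04 d3 58 b6 d5]
D1: mem[0x17..0x1d] <- [04 d3 58 b6 d5 84 59]
D2: mem[0x0a..0x0b] <- [04 d3]
query mem[0x1b]=0xd5, mem[0x10]=0xd5, mem[0x18]=0xd3, mem[0x0d]=0xd3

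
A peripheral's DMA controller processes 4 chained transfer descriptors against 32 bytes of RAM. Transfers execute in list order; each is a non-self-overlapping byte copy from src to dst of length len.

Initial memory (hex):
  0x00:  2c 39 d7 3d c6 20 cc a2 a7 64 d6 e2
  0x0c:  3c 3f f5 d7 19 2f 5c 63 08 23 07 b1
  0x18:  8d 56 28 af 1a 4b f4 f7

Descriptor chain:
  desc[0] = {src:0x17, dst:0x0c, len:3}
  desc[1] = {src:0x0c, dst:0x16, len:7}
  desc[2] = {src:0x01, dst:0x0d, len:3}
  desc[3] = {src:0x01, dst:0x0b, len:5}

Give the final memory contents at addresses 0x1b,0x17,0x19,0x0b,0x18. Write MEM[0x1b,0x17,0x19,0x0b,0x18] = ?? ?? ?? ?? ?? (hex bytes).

  after D0: wrote 3B at 0x0c = b18d56
  after D1: wrote 7B at 0x16 = b18d56d7192f5c
  after D2: wrote 3B at 0x0d = 39d73d
  after D3: wrote 5B at 0x0b = 39d73dc620
query mem[0x1b]=0x2f, mem[0x17]=0x8d, mem[0x19]=0xd7, mem[0x0b]=0x39, mem[0x18]=0x56

MEM[0x1b,0x17,0x19,0x0b,0x18] = 2f 8d d7 39 56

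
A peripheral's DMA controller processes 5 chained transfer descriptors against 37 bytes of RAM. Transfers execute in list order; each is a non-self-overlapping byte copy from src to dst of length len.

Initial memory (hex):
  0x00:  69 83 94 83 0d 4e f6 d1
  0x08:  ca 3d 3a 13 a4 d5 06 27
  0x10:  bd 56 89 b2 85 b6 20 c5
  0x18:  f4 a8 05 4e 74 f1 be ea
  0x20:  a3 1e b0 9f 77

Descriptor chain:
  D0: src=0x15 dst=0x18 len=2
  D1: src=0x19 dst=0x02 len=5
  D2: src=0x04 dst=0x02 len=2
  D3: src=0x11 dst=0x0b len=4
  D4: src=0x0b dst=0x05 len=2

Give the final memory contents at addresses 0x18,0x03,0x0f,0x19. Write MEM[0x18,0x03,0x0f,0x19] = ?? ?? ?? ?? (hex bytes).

MEM[0x18,0x03,0x0f,0x19] = b6 74 27 20

D0: mem[0x18..0x19] <- [b6 20]
D1: mem[0x02..0x06] <- [20 05 4e 74 f1]
D2: mem[0x02..0x03] <- [4e 74]
D3: mem[0x0b..0x0e] <- [56 89 b2 85]
D4: mem[0x05..0x06] <- [56 89]
query mem[0x18]=0xb6, mem[0x03]=0x74, mem[0x0f]=0x27, mem[0x19]=0x20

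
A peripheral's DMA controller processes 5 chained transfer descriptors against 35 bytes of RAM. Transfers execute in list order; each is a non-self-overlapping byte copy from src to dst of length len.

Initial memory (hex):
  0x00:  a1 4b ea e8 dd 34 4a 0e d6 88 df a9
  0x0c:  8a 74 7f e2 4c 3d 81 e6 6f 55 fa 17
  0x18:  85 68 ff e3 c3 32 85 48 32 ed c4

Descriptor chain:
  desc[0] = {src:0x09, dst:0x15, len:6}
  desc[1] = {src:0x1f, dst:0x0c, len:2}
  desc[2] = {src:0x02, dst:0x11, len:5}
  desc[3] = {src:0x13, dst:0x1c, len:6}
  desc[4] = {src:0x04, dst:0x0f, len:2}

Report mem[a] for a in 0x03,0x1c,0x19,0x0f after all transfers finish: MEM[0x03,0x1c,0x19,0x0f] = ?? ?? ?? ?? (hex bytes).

MEM[0x03,0x1c,0x19,0x0f] = e8 dd 74 dd

  after D0: wrote 6B at 0x15 = 88dfa98a747f
  after D1: wrote 2B at 0x0c = 4832
  after D2: wrote 5B at 0x11 = eae8dd344a
  after D3: wrote 6B at 0x1c = dd344adfa98a
  after D4: wrote 2B at 0x0f = dd34
query mem[0x03]=0xe8, mem[0x1c]=0xdd, mem[0x19]=0x74, mem[0x0f]=0xdd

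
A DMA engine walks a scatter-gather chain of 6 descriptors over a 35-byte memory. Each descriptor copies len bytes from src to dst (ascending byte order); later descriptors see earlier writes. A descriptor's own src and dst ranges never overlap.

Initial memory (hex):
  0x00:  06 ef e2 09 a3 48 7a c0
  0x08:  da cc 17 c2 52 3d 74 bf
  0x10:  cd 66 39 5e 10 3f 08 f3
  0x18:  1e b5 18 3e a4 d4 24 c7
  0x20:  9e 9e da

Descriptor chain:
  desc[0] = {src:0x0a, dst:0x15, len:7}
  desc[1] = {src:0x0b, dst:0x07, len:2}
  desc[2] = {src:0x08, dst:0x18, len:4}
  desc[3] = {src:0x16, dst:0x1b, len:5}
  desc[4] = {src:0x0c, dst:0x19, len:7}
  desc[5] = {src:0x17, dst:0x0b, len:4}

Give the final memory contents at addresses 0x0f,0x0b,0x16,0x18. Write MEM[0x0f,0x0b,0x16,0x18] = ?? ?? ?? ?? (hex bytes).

MEM[0x0f,0x0b,0x16,0x18] = bf 52 c2 52

  after D0: wrote 7B at 0x15 = 17c2523d74bfcd
  after D1: wrote 2B at 0x07 = c252
  after D2: wrote 4B at 0x18 = 52cc17c2
  after D3: wrote 5B at 0x1b = c25252cc17
  after D4: wrote 7B at 0x19 = 523d74bfcd6639
  after D5: wrote 4B at 0x0b = 5252523d
query mem[0x0f]=0xbf, mem[0x0b]=0x52, mem[0x16]=0xc2, mem[0x18]=0x52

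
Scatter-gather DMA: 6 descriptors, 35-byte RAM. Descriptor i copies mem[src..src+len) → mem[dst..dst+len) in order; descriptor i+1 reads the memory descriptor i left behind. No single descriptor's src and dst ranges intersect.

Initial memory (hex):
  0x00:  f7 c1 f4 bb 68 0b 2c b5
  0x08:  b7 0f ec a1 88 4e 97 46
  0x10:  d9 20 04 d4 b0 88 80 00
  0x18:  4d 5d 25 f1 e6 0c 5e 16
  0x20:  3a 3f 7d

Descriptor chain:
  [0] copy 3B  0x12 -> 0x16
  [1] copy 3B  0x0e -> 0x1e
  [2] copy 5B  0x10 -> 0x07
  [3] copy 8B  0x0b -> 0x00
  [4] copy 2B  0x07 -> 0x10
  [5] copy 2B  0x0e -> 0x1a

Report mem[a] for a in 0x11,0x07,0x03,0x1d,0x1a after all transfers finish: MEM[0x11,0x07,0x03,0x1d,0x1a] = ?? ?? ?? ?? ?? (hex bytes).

#0 dst[0x16+3] := {0x04,0xd4,0xb0}
#1 dst[0x1e+3] := {0x97,0x46,0xd9}
#2 dst[0x07+5] := {0xd9,0x20,0x04,0xd4,0xb0}
#3 dst[0x00+8] := {0xb0,0x88,0x4e,0x97,0x46,0xd9,0x20,0x04}
#4 dst[0x10+2] := {0x04,0x20}
#5 dst[0x1a+2] := {0x97,0x46}
query mem[0x11]=0x20, mem[0x07]=0x04, mem[0x03]=0x97, mem[0x1d]=0x0c, mem[0x1a]=0x97

MEM[0x11,0x07,0x03,0x1d,0x1a] = 20 04 97 0c 97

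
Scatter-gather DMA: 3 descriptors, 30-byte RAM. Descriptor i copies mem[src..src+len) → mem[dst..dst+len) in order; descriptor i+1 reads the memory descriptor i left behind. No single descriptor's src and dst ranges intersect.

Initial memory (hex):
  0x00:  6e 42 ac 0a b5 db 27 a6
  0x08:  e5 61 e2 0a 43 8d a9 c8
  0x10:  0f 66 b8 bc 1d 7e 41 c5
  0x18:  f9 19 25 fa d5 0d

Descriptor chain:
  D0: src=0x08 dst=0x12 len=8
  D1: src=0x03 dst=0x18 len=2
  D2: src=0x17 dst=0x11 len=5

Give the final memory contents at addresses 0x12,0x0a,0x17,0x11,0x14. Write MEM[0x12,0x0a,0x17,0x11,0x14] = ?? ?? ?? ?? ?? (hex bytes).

MEM[0x12,0x0a,0x17,0x11,0x14] = 0a e2 8d 8d 25

[0] 0x08->0x12 len=8 : e5 61 e2 0a 43 8d a9 c8
[1] 0x03->0x18 len=2 : 0a b5
[2] 0x17->0x11 len=5 : 8d 0a b5 25 fa
query mem[0x12]=0x0a, mem[0x0a]=0xe2, mem[0x17]=0x8d, mem[0x11]=0x8d, mem[0x14]=0x25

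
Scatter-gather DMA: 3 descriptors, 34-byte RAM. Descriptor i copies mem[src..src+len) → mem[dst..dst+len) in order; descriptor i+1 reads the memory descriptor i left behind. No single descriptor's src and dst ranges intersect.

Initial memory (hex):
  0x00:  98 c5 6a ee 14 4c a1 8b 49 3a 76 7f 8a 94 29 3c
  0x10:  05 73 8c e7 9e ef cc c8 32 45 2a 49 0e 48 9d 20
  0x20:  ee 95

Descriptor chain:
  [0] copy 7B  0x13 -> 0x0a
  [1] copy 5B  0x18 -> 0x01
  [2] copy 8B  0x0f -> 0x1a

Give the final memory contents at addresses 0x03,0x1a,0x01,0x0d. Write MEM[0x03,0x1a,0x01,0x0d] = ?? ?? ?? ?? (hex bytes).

MEM[0x03,0x1a,0x01,0x0d] = 2a 32 32 cc

D0: mem[0x0a..0x10] <- [e7 9e ef cc c8 32 45]
D1: mem[0x01..0x05] <- [32 45 2a 49 0e]
D2: mem[0x1a..0x21] <- [32 45 73 8c e7 9e ef cc]
query mem[0x03]=0x2a, mem[0x1a]=0x32, mem[0x01]=0x32, mem[0x0d]=0xcc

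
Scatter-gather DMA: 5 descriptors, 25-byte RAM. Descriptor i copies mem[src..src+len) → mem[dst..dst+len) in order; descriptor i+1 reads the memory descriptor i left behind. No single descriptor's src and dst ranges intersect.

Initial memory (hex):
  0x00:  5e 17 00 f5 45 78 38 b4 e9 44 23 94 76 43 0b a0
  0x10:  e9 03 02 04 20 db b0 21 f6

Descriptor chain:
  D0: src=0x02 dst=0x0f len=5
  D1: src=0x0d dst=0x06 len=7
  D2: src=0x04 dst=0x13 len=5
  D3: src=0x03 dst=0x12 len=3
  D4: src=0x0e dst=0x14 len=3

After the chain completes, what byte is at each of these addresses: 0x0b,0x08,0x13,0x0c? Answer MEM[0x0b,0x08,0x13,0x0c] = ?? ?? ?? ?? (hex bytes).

[0] 0x02->0x0f len=5 : 00 f5 45 78 38
[1] 0x0d->0x06 len=7 : 43 0b 00 f5 45 78 38
[2] 0x04->0x13 len=5 : 45 78 43 0b 00
[3] 0x03->0x12 len=3 : f5 45 78
[4] 0x0e->0x14 len=3 : 0b 00 f5
query mem[0x0b]=0x78, mem[0x08]=0x00, mem[0x13]=0x45, mem[0x0c]=0x38

MEM[0x0b,0x08,0x13,0x0c] = 78 00 45 38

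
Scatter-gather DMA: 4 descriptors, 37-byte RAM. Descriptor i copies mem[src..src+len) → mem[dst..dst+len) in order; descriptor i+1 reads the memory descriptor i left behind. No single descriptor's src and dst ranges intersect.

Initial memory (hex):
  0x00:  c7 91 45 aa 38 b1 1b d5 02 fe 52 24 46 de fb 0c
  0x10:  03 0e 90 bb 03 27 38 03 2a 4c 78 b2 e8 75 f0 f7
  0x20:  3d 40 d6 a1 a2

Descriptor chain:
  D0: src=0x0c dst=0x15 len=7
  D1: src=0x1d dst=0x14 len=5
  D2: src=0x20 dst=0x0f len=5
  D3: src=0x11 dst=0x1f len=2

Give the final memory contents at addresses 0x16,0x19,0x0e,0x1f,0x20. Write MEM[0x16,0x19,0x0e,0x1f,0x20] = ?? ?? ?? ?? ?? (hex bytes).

MEM[0x16,0x19,0x0e,0x1f,0x20] = f7 03 fb d6 a1

[0] 0x0c->0x15 len=7 : 46 de fb 0c 03 0e 90
[1] 0x1d->0x14 len=5 : 75 f0 f7 3d 40
[2] 0x20->0x0f len=5 : 3d 40 d6 a1 a2
[3] 0x11->0x1f len=2 : d6 a1
query mem[0x16]=0xf7, mem[0x19]=0x03, mem[0x0e]=0xfb, mem[0x1f]=0xd6, mem[0x20]=0xa1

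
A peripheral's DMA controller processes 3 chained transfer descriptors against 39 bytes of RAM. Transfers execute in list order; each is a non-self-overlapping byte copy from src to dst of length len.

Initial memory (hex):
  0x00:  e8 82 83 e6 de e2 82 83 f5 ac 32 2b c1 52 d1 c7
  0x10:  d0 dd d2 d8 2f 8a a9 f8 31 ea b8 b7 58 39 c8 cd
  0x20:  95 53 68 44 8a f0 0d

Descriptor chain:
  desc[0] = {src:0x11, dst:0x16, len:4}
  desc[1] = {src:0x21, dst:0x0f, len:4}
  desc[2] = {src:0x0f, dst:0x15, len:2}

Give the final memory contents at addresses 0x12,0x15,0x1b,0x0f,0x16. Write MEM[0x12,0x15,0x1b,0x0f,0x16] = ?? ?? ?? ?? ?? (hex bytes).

MEM[0x12,0x15,0x1b,0x0f,0x16] = 8a 53 b7 53 68

  after D0: wrote 4B at 0x16 = ddd2d82f
  after D1: wrote 4B at 0x0f = 5368448a
  after D2: wrote 2B at 0x15 = 5368
query mem[0x12]=0x8a, mem[0x15]=0x53, mem[0x1b]=0xb7, mem[0x0f]=0x53, mem[0x16]=0x68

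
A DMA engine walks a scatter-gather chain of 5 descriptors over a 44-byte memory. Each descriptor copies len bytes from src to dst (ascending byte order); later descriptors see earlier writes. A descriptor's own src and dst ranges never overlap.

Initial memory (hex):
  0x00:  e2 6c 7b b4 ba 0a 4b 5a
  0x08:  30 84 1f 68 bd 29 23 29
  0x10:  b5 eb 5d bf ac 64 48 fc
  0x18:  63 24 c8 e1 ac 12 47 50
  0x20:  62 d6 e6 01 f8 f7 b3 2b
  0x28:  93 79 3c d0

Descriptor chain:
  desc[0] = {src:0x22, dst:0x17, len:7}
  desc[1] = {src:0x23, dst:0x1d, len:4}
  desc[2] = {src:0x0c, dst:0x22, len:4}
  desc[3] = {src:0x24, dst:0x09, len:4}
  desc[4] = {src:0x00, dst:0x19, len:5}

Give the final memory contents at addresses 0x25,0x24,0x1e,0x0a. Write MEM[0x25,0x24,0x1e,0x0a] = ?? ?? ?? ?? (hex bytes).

D0: mem[0x17..0x1d] <- [e6 01 f8 f7 b3 2b 93]
D1: mem[0x1d..0x20] <- [01 f8 f7 b3]
D2: mem[0x22..0x25] <- [bd 29 23 29]
D3: mem[0x09..0x0c] <- [23 29 b3 2b]
D4: mem[0x19..0x1d] <- [e2 6c 7b b4 ba]
query mem[0x25]=0x29, mem[0x24]=0x23, mem[0x1e]=0xf8, mem[0x0a]=0x29

MEM[0x25,0x24,0x1e,0x0a] = 29 23 f8 29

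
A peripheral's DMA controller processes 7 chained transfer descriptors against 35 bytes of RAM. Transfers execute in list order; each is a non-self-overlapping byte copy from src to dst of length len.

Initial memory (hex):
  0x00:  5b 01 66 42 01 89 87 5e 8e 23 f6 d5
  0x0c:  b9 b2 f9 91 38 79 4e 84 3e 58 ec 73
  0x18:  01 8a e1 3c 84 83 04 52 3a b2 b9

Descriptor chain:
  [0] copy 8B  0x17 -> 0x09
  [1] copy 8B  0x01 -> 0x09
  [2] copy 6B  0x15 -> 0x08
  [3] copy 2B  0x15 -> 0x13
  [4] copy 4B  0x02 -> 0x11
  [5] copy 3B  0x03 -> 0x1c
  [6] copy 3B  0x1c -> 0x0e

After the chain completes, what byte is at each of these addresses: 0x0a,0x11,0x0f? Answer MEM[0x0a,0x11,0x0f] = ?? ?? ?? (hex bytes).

MEM[0x0a,0x11,0x0f] = 73 66 01

  after D0: wrote 8B at 0x09 = 73018ae13c848304
  after D1: wrote 8B at 0x09 = 0166420189875e8e
  after D2: wrote 6B at 0x08 = 58ec73018ae1
  after D3: wrote 2B at 0x13 = 58ec
  after D4: wrote 4B at 0x11 = 66420189
  after D5: wrote 3B at 0x1c = 420189
  after D6: wrote 3B at 0x0e = 420189
query mem[0x0a]=0x73, mem[0x11]=0x66, mem[0x0f]=0x01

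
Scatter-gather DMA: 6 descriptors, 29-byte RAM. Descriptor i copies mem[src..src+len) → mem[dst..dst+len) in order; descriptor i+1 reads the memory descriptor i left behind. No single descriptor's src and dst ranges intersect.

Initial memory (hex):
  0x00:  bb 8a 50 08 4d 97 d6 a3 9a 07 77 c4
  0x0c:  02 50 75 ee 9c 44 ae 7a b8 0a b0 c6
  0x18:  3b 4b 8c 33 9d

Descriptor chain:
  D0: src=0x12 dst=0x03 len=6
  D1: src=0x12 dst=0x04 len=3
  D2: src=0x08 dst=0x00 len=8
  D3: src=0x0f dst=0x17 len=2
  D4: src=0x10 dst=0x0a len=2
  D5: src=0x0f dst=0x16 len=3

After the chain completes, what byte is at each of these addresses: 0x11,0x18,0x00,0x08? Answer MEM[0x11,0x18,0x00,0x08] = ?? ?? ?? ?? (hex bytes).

[0] 0x12->0x03 len=6 : ae 7a b8 0a b0 c6
[1] 0x12->0x04 len=3 : ae 7a b8
[2] 0x08->0x00 len=8 : c6 07 77 c4 02 50 75 ee
[3] 0x0f->0x17 len=2 : ee 9c
[4] 0x10->0x0a len=2 : 9c 44
[5] 0x0f->0x16 len=3 : ee 9c 44
query mem[0x11]=0x44, mem[0x18]=0x44, mem[0x00]=0xc6, mem[0x08]=0xc6

MEM[0x11,0x18,0x00,0x08] = 44 44 c6 c6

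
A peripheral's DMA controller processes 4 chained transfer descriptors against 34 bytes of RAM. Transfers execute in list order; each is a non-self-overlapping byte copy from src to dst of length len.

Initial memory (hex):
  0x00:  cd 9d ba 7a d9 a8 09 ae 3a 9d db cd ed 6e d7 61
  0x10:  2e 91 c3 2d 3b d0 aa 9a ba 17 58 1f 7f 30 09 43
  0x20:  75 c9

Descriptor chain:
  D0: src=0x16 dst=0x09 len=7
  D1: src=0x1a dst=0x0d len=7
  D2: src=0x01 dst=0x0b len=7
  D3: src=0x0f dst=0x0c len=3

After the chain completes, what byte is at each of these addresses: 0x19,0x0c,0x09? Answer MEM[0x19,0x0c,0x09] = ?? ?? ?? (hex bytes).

MEM[0x19,0x0c,0x09] = 17 a8 aa

#0 dst[0x09+7] := {0xaa,0x9a,0xba,0x17,0x58,0x1f,0x7f}
#1 dst[0x0d+7] := {0x58,0x1f,0x7f,0x30,0x09,0x43,0x75}
#2 dst[0x0b+7] := {0x9d,0xba,0x7a,0xd9,0xa8,0x09,0xae}
#3 dst[0x0c+3] := {0xa8,0x09,0xae}
query mem[0x19]=0x17, mem[0x0c]=0xa8, mem[0x09]=0xaa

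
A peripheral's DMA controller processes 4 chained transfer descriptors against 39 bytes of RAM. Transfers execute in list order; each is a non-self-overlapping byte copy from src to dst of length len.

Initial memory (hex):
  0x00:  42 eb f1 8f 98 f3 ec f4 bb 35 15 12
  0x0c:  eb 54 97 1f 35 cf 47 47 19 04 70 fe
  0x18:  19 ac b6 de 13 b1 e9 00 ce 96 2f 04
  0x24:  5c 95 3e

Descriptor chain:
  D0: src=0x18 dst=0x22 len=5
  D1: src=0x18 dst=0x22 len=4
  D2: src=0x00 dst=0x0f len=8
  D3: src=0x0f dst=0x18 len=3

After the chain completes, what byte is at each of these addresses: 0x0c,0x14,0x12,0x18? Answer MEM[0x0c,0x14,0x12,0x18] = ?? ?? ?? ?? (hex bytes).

MEM[0x0c,0x14,0x12,0x18] = eb f3 8f 42

[0] 0x18->0x22 len=5 : 19 ac b6 de 13
[1] 0x18->0x22 len=4 : 19 ac b6 de
[2] 0x00->0x0f len=8 : 42 eb f1 8f 98 f3 ec f4
[3] 0x0f->0x18 len=3 : 42 eb f1
query mem[0x0c]=0xeb, mem[0x14]=0xf3, mem[0x12]=0x8f, mem[0x18]=0x42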